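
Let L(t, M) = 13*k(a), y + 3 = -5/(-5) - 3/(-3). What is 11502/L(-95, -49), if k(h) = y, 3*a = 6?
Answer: -11502/13 ≈ -884.77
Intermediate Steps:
a = 2 (a = (1/3)*6 = 2)
y = -1 (y = -3 + (-5/(-5) - 3/(-3)) = -3 + (-5*(-1/5) - 3*(-1/3)) = -3 + (1 + 1) = -3 + 2 = -1)
k(h) = -1
L(t, M) = -13 (L(t, M) = 13*(-1) = -13)
11502/L(-95, -49) = 11502/(-13) = 11502*(-1/13) = -11502/13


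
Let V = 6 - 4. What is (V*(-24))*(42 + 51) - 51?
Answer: -4515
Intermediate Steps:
V = 2
(V*(-24))*(42 + 51) - 51 = (2*(-24))*(42 + 51) - 51 = -48*93 - 51 = -4464 - 51 = -4515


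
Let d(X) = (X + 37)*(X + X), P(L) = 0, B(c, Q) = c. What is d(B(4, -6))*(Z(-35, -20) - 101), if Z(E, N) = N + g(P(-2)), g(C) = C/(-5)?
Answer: -39688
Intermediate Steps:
d(X) = 2*X*(37 + X) (d(X) = (37 + X)*(2*X) = 2*X*(37 + X))
g(C) = -C/5 (g(C) = C*(-1/5) = -C/5)
Z(E, N) = N (Z(E, N) = N - 1/5*0 = N + 0 = N)
d(B(4, -6))*(Z(-35, -20) - 101) = (2*4*(37 + 4))*(-20 - 101) = (2*4*41)*(-121) = 328*(-121) = -39688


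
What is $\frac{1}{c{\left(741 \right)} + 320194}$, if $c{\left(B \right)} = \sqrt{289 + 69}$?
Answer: $\frac{160097}{51262098639} - \frac{\sqrt{358}}{102524197278} \approx 3.1229 \cdot 10^{-6}$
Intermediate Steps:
$c{\left(B \right)} = \sqrt{358}$
$\frac{1}{c{\left(741 \right)} + 320194} = \frac{1}{\sqrt{358} + 320194} = \frac{1}{320194 + \sqrt{358}}$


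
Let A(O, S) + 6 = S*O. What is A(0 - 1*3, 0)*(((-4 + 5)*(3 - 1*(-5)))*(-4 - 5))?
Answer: 432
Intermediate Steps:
A(O, S) = -6 + O*S (A(O, S) = -6 + S*O = -6 + O*S)
A(0 - 1*3, 0)*(((-4 + 5)*(3 - 1*(-5)))*(-4 - 5)) = (-6 + (0 - 1*3)*0)*(((-4 + 5)*(3 - 1*(-5)))*(-4 - 5)) = (-6 + (0 - 3)*0)*((1*(3 + 5))*(-9)) = (-6 - 3*0)*((1*8)*(-9)) = (-6 + 0)*(8*(-9)) = -6*(-72) = 432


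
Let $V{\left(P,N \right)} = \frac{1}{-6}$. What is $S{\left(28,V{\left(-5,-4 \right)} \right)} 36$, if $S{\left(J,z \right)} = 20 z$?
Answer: $-120$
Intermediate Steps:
$V{\left(P,N \right)} = - \frac{1}{6}$
$S{\left(28,V{\left(-5,-4 \right)} \right)} 36 = 20 \left(- \frac{1}{6}\right) 36 = \left(- \frac{10}{3}\right) 36 = -120$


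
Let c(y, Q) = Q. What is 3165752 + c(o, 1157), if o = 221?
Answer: 3166909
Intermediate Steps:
3165752 + c(o, 1157) = 3165752 + 1157 = 3166909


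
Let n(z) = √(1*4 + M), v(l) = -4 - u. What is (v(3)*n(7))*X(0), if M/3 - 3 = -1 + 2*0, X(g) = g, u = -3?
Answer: 0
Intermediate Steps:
M = 6 (M = 9 + 3*(-1 + 2*0) = 9 + 3*(-1 + 0) = 9 + 3*(-1) = 9 - 3 = 6)
v(l) = -1 (v(l) = -4 - 1*(-3) = -4 + 3 = -1)
n(z) = √10 (n(z) = √(1*4 + 6) = √(4 + 6) = √10)
(v(3)*n(7))*X(0) = -√10*0 = 0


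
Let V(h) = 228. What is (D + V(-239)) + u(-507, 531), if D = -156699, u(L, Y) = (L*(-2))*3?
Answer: -153429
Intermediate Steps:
u(L, Y) = -6*L (u(L, Y) = -2*L*3 = -6*L)
(D + V(-239)) + u(-507, 531) = (-156699 + 228) - 6*(-507) = -156471 + 3042 = -153429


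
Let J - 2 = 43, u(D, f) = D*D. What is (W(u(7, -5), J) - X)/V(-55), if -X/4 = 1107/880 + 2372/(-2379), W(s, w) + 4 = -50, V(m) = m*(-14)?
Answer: -27716327/403002600 ≈ -0.068775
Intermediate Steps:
u(D, f) = D**2
V(m) = -14*m
J = 45 (J = 2 + 43 = 45)
W(s, w) = -54 (W(s, w) = -4 - 50 = -54)
X = -546193/523380 (X = -4*(1107/880 + 2372/(-2379)) = -4*(1107*(1/880) + 2372*(-1/2379)) = -4*(1107/880 - 2372/2379) = -4*546193/2093520 = -546193/523380 ≈ -1.0436)
(W(u(7, -5), J) - X)/V(-55) = (-54 - 1*(-546193/523380))/((-14*(-55))) = (-54 + 546193/523380)/770 = -27716327/523380*1/770 = -27716327/403002600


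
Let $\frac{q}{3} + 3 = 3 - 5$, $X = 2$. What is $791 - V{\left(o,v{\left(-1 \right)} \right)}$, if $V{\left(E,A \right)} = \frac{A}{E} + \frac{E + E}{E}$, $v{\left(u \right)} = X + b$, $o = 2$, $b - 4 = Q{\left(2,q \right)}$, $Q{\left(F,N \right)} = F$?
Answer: $785$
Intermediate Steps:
$q = -15$ ($q = -9 + 3 \left(3 - 5\right) = -9 + 3 \left(-2\right) = -9 - 6 = -15$)
$b = 6$ ($b = 4 + 2 = 6$)
$v{\left(u \right)} = 8$ ($v{\left(u \right)} = 2 + 6 = 8$)
$V{\left(E,A \right)} = 2 + \frac{A}{E}$ ($V{\left(E,A \right)} = \frac{A}{E} + \frac{2 E}{E} = \frac{A}{E} + 2 = 2 + \frac{A}{E}$)
$791 - V{\left(o,v{\left(-1 \right)} \right)} = 791 - \left(2 + \frac{8}{2}\right) = 791 - \left(2 + 8 \cdot \frac{1}{2}\right) = 791 - \left(2 + 4\right) = 791 - 6 = 785$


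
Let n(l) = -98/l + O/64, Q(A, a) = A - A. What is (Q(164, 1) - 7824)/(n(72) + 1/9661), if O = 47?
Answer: 43538494464/3487045 ≈ 12486.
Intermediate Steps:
Q(A, a) = 0
n(l) = 47/64 - 98/l (n(l) = -98/l + 47/64 = 47/64 - 98/l)
(Q(164, 1) - 7824)/(n(72) + 1/9661) = (0 - 7824)/((47/64 - 98/72) + 1/9661) = -7824/((47/64 - 98*1/72) + 1/9661) = -7824/((47/64 - 49/36) + 1/9661) = -7824/(-361/576 + 1/9661) = -7824/(-3487045/5564736) = -7824*(-5564736/3487045) = 43538494464/3487045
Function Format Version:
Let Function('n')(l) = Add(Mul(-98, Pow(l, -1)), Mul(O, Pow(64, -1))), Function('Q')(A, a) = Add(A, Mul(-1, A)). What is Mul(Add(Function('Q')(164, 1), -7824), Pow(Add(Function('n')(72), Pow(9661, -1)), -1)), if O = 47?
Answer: Rational(43538494464, 3487045) ≈ 12486.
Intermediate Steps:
Function('Q')(A, a) = 0
Function('n')(l) = Add(Rational(47, 64), Mul(-98, Pow(l, -1))) (Function('n')(l) = Add(Mul(-98, Pow(l, -1)), Mul(47, Pow(64, -1))) = Add(Mul(-98, Pow(l, -1)), Mul(47, Rational(1, 64))) = Add(Mul(-98, Pow(l, -1)), Rational(47, 64)) = Add(Rational(47, 64), Mul(-98, Pow(l, -1))))
Mul(Add(Function('Q')(164, 1), -7824), Pow(Add(Function('n')(72), Pow(9661, -1)), -1)) = Mul(Add(0, -7824), Pow(Add(Add(Rational(47, 64), Mul(-98, Pow(72, -1))), Pow(9661, -1)), -1)) = Mul(-7824, Pow(Add(Add(Rational(47, 64), Mul(-98, Rational(1, 72))), Rational(1, 9661)), -1)) = Mul(-7824, Pow(Add(Add(Rational(47, 64), Rational(-49, 36)), Rational(1, 9661)), -1)) = Mul(-7824, Pow(Add(Rational(-361, 576), Rational(1, 9661)), -1)) = Mul(-7824, Pow(Rational(-3487045, 5564736), -1)) = Mul(-7824, Rational(-5564736, 3487045)) = Rational(43538494464, 3487045)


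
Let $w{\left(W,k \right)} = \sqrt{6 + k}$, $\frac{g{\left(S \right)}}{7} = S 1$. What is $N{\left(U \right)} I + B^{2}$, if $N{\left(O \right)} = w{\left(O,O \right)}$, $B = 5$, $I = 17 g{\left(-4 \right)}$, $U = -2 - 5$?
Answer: $25 - 476 i \approx 25.0 - 476.0 i$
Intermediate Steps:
$g{\left(S \right)} = 7 S$ ($g{\left(S \right)} = 7 S 1 = 7 S$)
$U = -7$ ($U = -2 - 5 = -7$)
$I = -476$ ($I = 17 \cdot 7 \left(-4\right) = 17 \left(-28\right) = -476$)
$N{\left(O \right)} = \sqrt{6 + O}$
$N{\left(U \right)} I + B^{2} = \sqrt{6 - 7} \left(-476\right) + 5^{2} = \sqrt{-1} \left(-476\right) + 25 = i \left(-476\right) + 25 = - 476 i + 25 = 25 - 476 i$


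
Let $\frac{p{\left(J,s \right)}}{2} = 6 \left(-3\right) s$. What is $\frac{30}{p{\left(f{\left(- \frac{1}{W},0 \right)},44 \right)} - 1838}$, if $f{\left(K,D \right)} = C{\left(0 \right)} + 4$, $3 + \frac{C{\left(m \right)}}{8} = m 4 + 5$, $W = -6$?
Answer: $- \frac{15}{1711} \approx -0.0087668$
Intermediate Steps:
$C{\left(m \right)} = 16 + 32 m$ ($C{\left(m \right)} = -24 + 8 \left(m 4 + 5\right) = -24 + 8 \left(4 m + 5\right) = -24 + 8 \left(5 + 4 m\right) = -24 + \left(40 + 32 m\right) = 16 + 32 m$)
$f{\left(K,D \right)} = 20$ ($f{\left(K,D \right)} = \left(16 + 32 \cdot 0\right) + 4 = \left(16 + 0\right) + 4 = 16 + 4 = 20$)
$p{\left(J,s \right)} = - 36 s$ ($p{\left(J,s \right)} = 2 \cdot 6 \left(-3\right) s = 2 \left(- 18 s\right) = - 36 s$)
$\frac{30}{p{\left(f{\left(- \frac{1}{W},0 \right)},44 \right)} - 1838} = \frac{30}{\left(-36\right) 44 - 1838} = \frac{30}{-1584 - 1838} = \frac{30}{-3422} = 30 \left(- \frac{1}{3422}\right) = - \frac{15}{1711}$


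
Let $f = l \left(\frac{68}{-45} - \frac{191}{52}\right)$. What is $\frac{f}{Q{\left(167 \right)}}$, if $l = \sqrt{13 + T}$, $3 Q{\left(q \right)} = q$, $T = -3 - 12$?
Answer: $- \frac{12131 i \sqrt{2}}{130260} \approx - 0.1317 i$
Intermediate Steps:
$T = -15$ ($T = -3 - 12 = -15$)
$Q{\left(q \right)} = \frac{q}{3}$
$l = i \sqrt{2}$ ($l = \sqrt{13 - 15} = \sqrt{-2} = i \sqrt{2} \approx 1.4142 i$)
$f = - \frac{12131 i \sqrt{2}}{2340}$ ($f = i \sqrt{2} \left(\frac{68}{-45} - \frac{191}{52}\right) = i \sqrt{2} \left(68 \left(- \frac{1}{45}\right) - \frac{191}{52}\right) = i \sqrt{2} \left(- \frac{68}{45} - \frac{191}{52}\right) = i \sqrt{2} \left(- \frac{12131}{2340}\right) = - \frac{12131 i \sqrt{2}}{2340} \approx - 7.3316 i$)
$\frac{f}{Q{\left(167 \right)}} = \frac{\left(- \frac{12131}{2340}\right) i \sqrt{2}}{\frac{1}{3} \cdot 167} = \frac{\left(- \frac{12131}{2340}\right) i \sqrt{2}}{\frac{167}{3}} = - \frac{12131 i \sqrt{2}}{2340} \cdot \frac{3}{167} = - \frac{12131 i \sqrt{2}}{130260}$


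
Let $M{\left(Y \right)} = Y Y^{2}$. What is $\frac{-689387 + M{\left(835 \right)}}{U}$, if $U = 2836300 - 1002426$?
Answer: $\frac{290746744}{916937} \approx 317.08$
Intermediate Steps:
$M{\left(Y \right)} = Y^{3}$
$U = 1833874$ ($U = 2836300 - 1002426 = 1833874$)
$\frac{-689387 + M{\left(835 \right)}}{U} = \frac{-689387 + 835^{3}}{1833874} = \left(-689387 + 582182875\right) \frac{1}{1833874} = 581493488 \cdot \frac{1}{1833874} = \frac{290746744}{916937}$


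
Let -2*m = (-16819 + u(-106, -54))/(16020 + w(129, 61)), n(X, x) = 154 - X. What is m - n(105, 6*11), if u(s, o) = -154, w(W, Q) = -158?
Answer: -139773/2884 ≈ -48.465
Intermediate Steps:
m = 1543/2884 (m = -(-16819 - 154)/(2*(16020 - 158)) = -(-16973)/(2*15862) = -½*(-1543/1442) = 1543/2884 ≈ 0.53502)
m - n(105, 6*11) = 1543/2884 - (154 - 1*105) = 1543/2884 - (154 - 105) = 1543/2884 - 1*49 = 1543/2884 - 49 = -139773/2884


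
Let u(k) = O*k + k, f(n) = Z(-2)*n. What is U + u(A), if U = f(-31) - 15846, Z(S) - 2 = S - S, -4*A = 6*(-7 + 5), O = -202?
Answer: -16511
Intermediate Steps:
A = 3 (A = -3*(-7 + 5)/2 = -3*(-2)/2 = -1/4*(-12) = 3)
Z(S) = 2 (Z(S) = 2 + (S - S) = 2 + 0 = 2)
f(n) = 2*n
u(k) = -201*k (u(k) = -202*k + k = -201*k)
U = -15908 (U = 2*(-31) - 15846 = -62 - 15846 = -15908)
U + u(A) = -15908 - 201*3 = -15908 - 603 = -16511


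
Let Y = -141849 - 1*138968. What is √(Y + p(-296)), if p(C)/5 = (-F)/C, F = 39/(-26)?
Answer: I*√6151016123/148 ≈ 529.92*I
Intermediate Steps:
F = -3/2 (F = 39*(-1/26) = -3/2 ≈ -1.5000)
Y = -280817 (Y = -141849 - 138968 = -280817)
p(C) = 15/(2*C) (p(C) = 5*((-1*(-3/2))/C) = 5*(3/(2*C)) = 15/(2*C))
√(Y + p(-296)) = √(-280817 + (15/2)/(-296)) = √(-280817 + (15/2)*(-1/296)) = √(-280817 - 15/592) = √(-166243679/592) = I*√6151016123/148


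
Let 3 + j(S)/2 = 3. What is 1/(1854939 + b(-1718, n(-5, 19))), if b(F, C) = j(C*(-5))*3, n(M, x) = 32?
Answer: 1/1854939 ≈ 5.3910e-7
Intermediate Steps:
j(S) = 0 (j(S) = -6 + 2*3 = -6 + 6 = 0)
b(F, C) = 0 (b(F, C) = 0*3 = 0)
1/(1854939 + b(-1718, n(-5, 19))) = 1/(1854939 + 0) = 1/1854939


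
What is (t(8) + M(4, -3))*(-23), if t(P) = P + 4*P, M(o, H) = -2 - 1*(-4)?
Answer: -966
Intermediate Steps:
M(o, H) = 2 (M(o, H) = -2 + 4 = 2)
t(P) = 5*P
(t(8) + M(4, -3))*(-23) = (5*8 + 2)*(-23) = (40 + 2)*(-23) = 42*(-23) = -966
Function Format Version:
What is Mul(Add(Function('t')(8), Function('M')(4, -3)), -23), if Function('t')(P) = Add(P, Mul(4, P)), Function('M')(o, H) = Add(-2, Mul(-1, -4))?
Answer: -966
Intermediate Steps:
Function('M')(o, H) = 2 (Function('M')(o, H) = Add(-2, 4) = 2)
Function('t')(P) = Mul(5, P)
Mul(Add(Function('t')(8), Function('M')(4, -3)), -23) = Mul(Add(Mul(5, 8), 2), -23) = Mul(Add(40, 2), -23) = Mul(42, -23) = -966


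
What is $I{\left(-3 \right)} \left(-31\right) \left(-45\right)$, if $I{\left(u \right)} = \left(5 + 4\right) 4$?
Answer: $50220$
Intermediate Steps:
$I{\left(u \right)} = 36$ ($I{\left(u \right)} = 9 \cdot 4 = 36$)
$I{\left(-3 \right)} \left(-31\right) \left(-45\right) = 36 \left(-31\right) \left(-45\right) = \left(-1116\right) \left(-45\right) = 50220$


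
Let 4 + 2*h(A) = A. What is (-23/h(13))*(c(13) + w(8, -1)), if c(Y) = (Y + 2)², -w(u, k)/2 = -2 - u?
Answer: -11270/9 ≈ -1252.2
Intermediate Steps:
w(u, k) = 4 + 2*u (w(u, k) = -2*(-2 - u) = 4 + 2*u)
h(A) = -2 + A/2
c(Y) = (2 + Y)²
(-23/h(13))*(c(13) + w(8, -1)) = (-23/(-2 + (½)*13))*((2 + 13)² + (4 + 2*8)) = (-23/(-2 + 13/2))*(15² + (4 + 16)) = (-23/9/2)*(225 + 20) = -23*2/9*245 = -46/9*245 = -11270/9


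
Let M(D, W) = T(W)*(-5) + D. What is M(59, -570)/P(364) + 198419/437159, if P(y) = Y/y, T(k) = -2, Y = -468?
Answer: -69787342/1311477 ≈ -53.213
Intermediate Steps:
M(D, W) = 10 + D (M(D, W) = -2*(-5) + D = 10 + D)
P(y) = -468/y
M(59, -570)/P(364) + 198419/437159 = (10 + 59)/((-468/364)) + 198419/437159 = 69/((-468*1/364)) + 198419*(1/437159) = 69/(-9/7) + 198419/437159 = 69*(-7/9) + 198419/437159 = -161/3 + 198419/437159 = -69787342/1311477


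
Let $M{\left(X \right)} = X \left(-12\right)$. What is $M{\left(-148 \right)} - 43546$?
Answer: $-41770$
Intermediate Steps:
$M{\left(X \right)} = - 12 X$
$M{\left(-148 \right)} - 43546 = \left(-12\right) \left(-148\right) - 43546 = 1776 - 43546 = -41770$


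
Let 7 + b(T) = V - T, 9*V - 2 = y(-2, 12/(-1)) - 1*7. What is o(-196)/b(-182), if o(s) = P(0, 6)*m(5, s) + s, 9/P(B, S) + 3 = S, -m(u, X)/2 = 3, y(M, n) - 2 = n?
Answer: -321/260 ≈ -1.2346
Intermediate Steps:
y(M, n) = 2 + n
m(u, X) = -6 (m(u, X) = -2*3 = -6)
P(B, S) = 9/(-3 + S)
o(s) = -18 + s (o(s) = (9/(-3 + 6))*(-6) + s = (9/3)*(-6) + s = (9*(⅓))*(-6) + s = 3*(-6) + s = -18 + s)
V = -5/3 (V = 2/9 + ((2 + 12/(-1)) - 1*7)/9 = 2/9 + ((2 + 12*(-1)) - 7)/9 = 2/9 + ((2 - 12) - 7)/9 = 2/9 + (-10 - 7)/9 = 2/9 + (⅑)*(-17) = 2/9 - 17/9 = -5/3 ≈ -1.6667)
b(T) = -26/3 - T (b(T) = -7 + (-5/3 - T) = -26/3 - T)
o(-196)/b(-182) = (-18 - 196)/(-26/3 - 1*(-182)) = -214/(-26/3 + 182) = -214/520/3 = -214*3/520 = -321/260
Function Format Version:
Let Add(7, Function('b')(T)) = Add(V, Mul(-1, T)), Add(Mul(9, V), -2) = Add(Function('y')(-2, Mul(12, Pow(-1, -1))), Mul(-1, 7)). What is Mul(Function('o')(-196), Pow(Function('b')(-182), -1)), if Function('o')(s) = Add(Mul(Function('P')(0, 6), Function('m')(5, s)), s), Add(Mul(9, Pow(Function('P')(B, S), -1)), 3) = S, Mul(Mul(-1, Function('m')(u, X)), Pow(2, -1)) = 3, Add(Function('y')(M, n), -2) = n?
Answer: Rational(-321, 260) ≈ -1.2346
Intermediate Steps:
Function('y')(M, n) = Add(2, n)
Function('m')(u, X) = -6 (Function('m')(u, X) = Mul(-2, 3) = -6)
Function('P')(B, S) = Mul(9, Pow(Add(-3, S), -1))
Function('o')(s) = Add(-18, s) (Function('o')(s) = Add(Mul(Mul(9, Pow(Add(-3, 6), -1)), -6), s) = Add(Mul(Mul(9, Pow(3, -1)), -6), s) = Add(Mul(Mul(9, Rational(1, 3)), -6), s) = Add(Mul(3, -6), s) = Add(-18, s))
V = Rational(-5, 3) (V = Add(Rational(2, 9), Mul(Rational(1, 9), Add(Add(2, Mul(12, Pow(-1, -1))), Mul(-1, 7)))) = Add(Rational(2, 9), Mul(Rational(1, 9), Add(Add(2, Mul(12, -1)), -7))) = Add(Rational(2, 9), Mul(Rational(1, 9), Add(Add(2, -12), -7))) = Add(Rational(2, 9), Mul(Rational(1, 9), Add(-10, -7))) = Add(Rational(2, 9), Mul(Rational(1, 9), -17)) = Add(Rational(2, 9), Rational(-17, 9)) = Rational(-5, 3) ≈ -1.6667)
Function('b')(T) = Add(Rational(-26, 3), Mul(-1, T)) (Function('b')(T) = Add(-7, Add(Rational(-5, 3), Mul(-1, T))) = Add(Rational(-26, 3), Mul(-1, T)))
Mul(Function('o')(-196), Pow(Function('b')(-182), -1)) = Mul(Add(-18, -196), Pow(Add(Rational(-26, 3), Mul(-1, -182)), -1)) = Mul(-214, Pow(Add(Rational(-26, 3), 182), -1)) = Mul(-214, Pow(Rational(520, 3), -1)) = Mul(-214, Rational(3, 520)) = Rational(-321, 260)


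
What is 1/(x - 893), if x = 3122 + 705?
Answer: 1/2934 ≈ 0.00034083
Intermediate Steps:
x = 3827
1/(x - 893) = 1/(3827 - 893) = 1/2934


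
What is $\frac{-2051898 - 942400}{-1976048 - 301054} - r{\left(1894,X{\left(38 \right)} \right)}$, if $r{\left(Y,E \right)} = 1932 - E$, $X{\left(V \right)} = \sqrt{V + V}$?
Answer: $- \frac{2198183383}{1138551} + 2 \sqrt{19} \approx -1922.0$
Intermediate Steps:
$X{\left(V \right)} = \sqrt{2} \sqrt{V}$ ($X{\left(V \right)} = \sqrt{2 V} = \sqrt{2} \sqrt{V}$)
$\frac{-2051898 - 942400}{-1976048 - 301054} - r{\left(1894,X{\left(38 \right)} \right)} = \frac{-2051898 - 942400}{-1976048 - 301054} - \left(1932 - \sqrt{2} \sqrt{38}\right) = \frac{-2051898 - 942400}{-2277102} - \left(1932 - 2 \sqrt{19}\right) = \left(-2994298\right) \left(- \frac{1}{2277102}\right) - \left(1932 - 2 \sqrt{19}\right) = \frac{1497149}{1138551} - \left(1932 - 2 \sqrt{19}\right) = - \frac{2198183383}{1138551} + 2 \sqrt{19}$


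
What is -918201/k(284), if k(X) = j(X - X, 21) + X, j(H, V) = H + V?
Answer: -918201/305 ≈ -3010.5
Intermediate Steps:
k(X) = 21 + X (k(X) = ((X - X) + 21) + X = (0 + 21) + X = 21 + X)
-918201/k(284) = -918201/(21 + 284) = -918201/305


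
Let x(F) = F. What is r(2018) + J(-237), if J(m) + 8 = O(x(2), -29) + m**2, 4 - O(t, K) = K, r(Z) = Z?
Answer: 58212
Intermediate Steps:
O(t, K) = 4 - K
J(m) = 25 + m**2 (J(m) = -8 + ((4 - 1*(-29)) + m**2) = -8 + ((4 + 29) + m**2) = -8 + (33 + m**2) = 25 + m**2)
r(2018) + J(-237) = 2018 + (25 + (-237)**2) = 2018 + (25 + 56169) = 2018 + 56194 = 58212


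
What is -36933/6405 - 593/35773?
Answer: -441667458/76375355 ≈ -5.7829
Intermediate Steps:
-36933/6405 - 593/35773 = -36933*1/6405 - 593*1/35773 = -12311/2135 - 593/35773 = -441667458/76375355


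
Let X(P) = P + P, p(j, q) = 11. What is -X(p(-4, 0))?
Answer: -22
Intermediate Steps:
X(P) = 2*P
-X(p(-4, 0)) = -2*11 = -1*22 = -22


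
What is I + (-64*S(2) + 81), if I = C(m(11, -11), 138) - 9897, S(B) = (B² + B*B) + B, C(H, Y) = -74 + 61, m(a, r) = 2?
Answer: -10469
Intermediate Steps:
C(H, Y) = -13
S(B) = B + 2*B² (S(B) = (B² + B²) + B = 2*B² + B = B + 2*B²)
I = -9910 (I = -13 - 9897 = -9910)
I + (-64*S(2) + 81) = -9910 + (-128*(1 + 2*2) + 81) = -9910 + (-128*(1 + 4) + 81) = -9910 + (-128*5 + 81) = -9910 + (-64*10 + 81) = -9910 + (-640 + 81) = -9910 - 559 = -10469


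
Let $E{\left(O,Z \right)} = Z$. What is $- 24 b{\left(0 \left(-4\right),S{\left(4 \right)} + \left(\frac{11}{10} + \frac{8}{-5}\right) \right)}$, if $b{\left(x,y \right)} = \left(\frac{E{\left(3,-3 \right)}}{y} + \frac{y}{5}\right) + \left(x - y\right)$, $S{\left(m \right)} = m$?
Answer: $\frac{3072}{35} \approx 87.771$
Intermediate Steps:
$b{\left(x,y \right)} = x - \frac{3}{y} - \frac{4 y}{5}$ ($b{\left(x,y \right)} = \left(- \frac{3}{y} + \frac{y}{5}\right) + \left(x - y\right) = x - \frac{3}{y} - \frac{4 y}{5}$)
$- 24 b{\left(0 \left(-4\right),S{\left(4 \right)} + \left(\frac{11}{10} + \frac{8}{-5}\right) \right)} = - 24 \left(0 \left(-4\right) - \frac{3}{4 + \left(\frac{11}{10} + \frac{8}{-5}\right)} - \frac{4 \left(4 + \left(\frac{11}{10} + \frac{8}{-5}\right)\right)}{5}\right) = - 24 \left(0 - \frac{3}{4 + \left(11 \cdot \frac{1}{10} + 8 \left(- \frac{1}{5}\right)\right)} - \frac{4 \left(4 + \left(11 \cdot \frac{1}{10} + 8 \left(- \frac{1}{5}\right)\right)\right)}{5}\right) = - 24 \left(0 - \frac{3}{4 + \left(\frac{11}{10} - \frac{8}{5}\right)} - \frac{4 \left(4 + \left(\frac{11}{10} - \frac{8}{5}\right)\right)}{5}\right) = - 24 \left(0 - \frac{3}{4 - \frac{1}{2}} - \frac{4 \left(4 - \frac{1}{2}\right)}{5}\right) = - 24 \left(0 - \frac{3}{\frac{7}{2}} - \frac{14}{5}\right) = - 24 \left(0 - \frac{6}{7} - \frac{14}{5}\right) = \left(-24\right) \left(- \frac{128}{35}\right) = \frac{3072}{35}$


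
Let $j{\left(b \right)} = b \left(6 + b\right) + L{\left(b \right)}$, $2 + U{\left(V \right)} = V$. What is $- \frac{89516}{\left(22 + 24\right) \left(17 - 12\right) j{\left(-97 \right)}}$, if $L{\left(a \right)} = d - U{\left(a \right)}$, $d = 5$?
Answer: $- \frac{1946}{44655} \approx -0.043579$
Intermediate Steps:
$U{\left(V \right)} = -2 + V$
$L{\left(a \right)} = 7 - a$ ($L{\left(a \right)} = 5 - \left(-2 + a\right) = 7 - a$)
$j{\left(b \right)} = 7 - b + b \left(6 + b\right)$ ($j{\left(b \right)} = b \left(6 + b\right) - \left(-7 + b\right) = 7 - b + b \left(6 + b\right)$)
$- \frac{89516}{\left(22 + 24\right) \left(17 - 12\right) j{\left(-97 \right)}} = - \frac{89516}{\left(22 + 24\right) \left(17 - 12\right) \left(7 + \left(-97\right)^{2} + 5 \left(-97\right)\right)} = - \frac{89516}{46 \cdot 5 \left(7 + 9409 - 485\right)} = - \frac{89516}{230 \cdot 8931} = - \frac{89516}{2054130} = \left(-89516\right) \frac{1}{2054130} = - \frac{1946}{44655}$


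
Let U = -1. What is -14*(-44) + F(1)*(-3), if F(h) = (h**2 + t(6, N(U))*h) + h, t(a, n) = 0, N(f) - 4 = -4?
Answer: 610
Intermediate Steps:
N(f) = 0 (N(f) = 4 - 4 = 0)
F(h) = h + h**2 (F(h) = (h**2 + 0*h) + h = (h**2 + 0) + h = h**2 + h = h + h**2)
-14*(-44) + F(1)*(-3) = -14*(-44) + (1*(1 + 1))*(-3) = 616 + (1*2)*(-3) = 616 + 2*(-3) = 616 - 6 = 610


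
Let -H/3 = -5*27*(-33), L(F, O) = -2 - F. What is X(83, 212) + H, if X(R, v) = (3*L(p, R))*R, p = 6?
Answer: -15357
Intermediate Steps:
H = -13365 (H = -3*(-5*27)*(-33) = -(-405)*(-33) = -3*4455 = -13365)
X(R, v) = -24*R (X(R, v) = (3*(-2 - 1*6))*R = (3*(-2 - 6))*R = (3*(-8))*R = -24*R)
X(83, 212) + H = -24*83 - 13365 = -1992 - 13365 = -15357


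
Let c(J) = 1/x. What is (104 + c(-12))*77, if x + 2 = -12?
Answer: 16005/2 ≈ 8002.5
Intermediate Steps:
x = -14 (x = -2 - 12 = -14)
c(J) = -1/14 (c(J) = 1/(-14) = -1/14)
(104 + c(-12))*77 = (104 - 1/14)*77 = (1455/14)*77 = 16005/2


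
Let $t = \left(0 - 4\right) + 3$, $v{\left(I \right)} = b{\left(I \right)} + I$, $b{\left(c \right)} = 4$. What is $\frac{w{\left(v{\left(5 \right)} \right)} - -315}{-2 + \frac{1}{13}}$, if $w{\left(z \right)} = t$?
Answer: $- \frac{4082}{25} \approx -163.28$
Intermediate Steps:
$v{\left(I \right)} = 4 + I$
$t = -1$ ($t = -4 + 3 = -1$)
$w{\left(z \right)} = -1$
$\frac{w{\left(v{\left(5 \right)} \right)} - -315}{-2 + \frac{1}{13}} = \frac{-1 - -315}{-2 + \frac{1}{13}} = \frac{-1 + 315}{-2 + \frac{1}{13}} = \frac{1}{- \frac{25}{13}} \cdot 314 = \left(- \frac{13}{25}\right) 314 = - \frac{4082}{25}$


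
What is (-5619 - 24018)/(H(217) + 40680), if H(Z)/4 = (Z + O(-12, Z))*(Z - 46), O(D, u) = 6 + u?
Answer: -3293/37960 ≈ -0.086749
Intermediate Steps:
H(Z) = 4*(-46 + Z)*(6 + 2*Z) (H(Z) = 4*((Z + (6 + Z))*(Z - 46)) = 4*((6 + 2*Z)*(-46 + Z)) = 4*((-46 + Z)*(6 + 2*Z)) = 4*(-46 + Z)*(6 + 2*Z))
(-5619 - 24018)/(H(217) + 40680) = (-5619 - 24018)/((-1104 - 344*217 + 8*217**2) + 40680) = -29637/((-1104 - 74648 + 8*47089) + 40680) = -29637/((-1104 - 74648 + 376712) + 40680) = -29637/(300960 + 40680) = -29637/341640 = -29637*1/341640 = -3293/37960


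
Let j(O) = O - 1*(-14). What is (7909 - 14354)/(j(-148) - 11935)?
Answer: 6445/12069 ≈ 0.53401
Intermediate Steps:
j(O) = 14 + O (j(O) = O + 14 = 14 + O)
(7909 - 14354)/(j(-148) - 11935) = (7909 - 14354)/((14 - 148) - 11935) = -6445/(-134 - 11935) = -6445/(-12069) = -6445*(-1/12069) = 6445/12069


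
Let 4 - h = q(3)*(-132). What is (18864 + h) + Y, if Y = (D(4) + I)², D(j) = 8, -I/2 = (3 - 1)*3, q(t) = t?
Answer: 19280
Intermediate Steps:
I = -12 (I = -2*(3 - 1)*3 = -4*3 = -2*6 = -12)
Y = 16 (Y = (8 - 12)² = (-4)² = 16)
h = 400 (h = 4 - 3*(-132) = 4 - 1*(-396) = 4 + 396 = 400)
(18864 + h) + Y = (18864 + 400) + 16 = 19264 + 16 = 19280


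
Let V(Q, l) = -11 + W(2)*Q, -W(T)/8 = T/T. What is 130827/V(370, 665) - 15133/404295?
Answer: -52937662108/1201160445 ≈ -44.072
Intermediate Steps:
W(T) = -8 (W(T) = -8*T/T = -8*1 = -8)
V(Q, l) = -11 - 8*Q
130827/V(370, 665) - 15133/404295 = 130827/(-11 - 8*370) - 15133/404295 = 130827/(-11 - 2960) - 15133*1/404295 = 130827/(-2971) - 15133/404295 = 130827*(-1/2971) - 15133/404295 = -130827/2971 - 15133/404295 = -52937662108/1201160445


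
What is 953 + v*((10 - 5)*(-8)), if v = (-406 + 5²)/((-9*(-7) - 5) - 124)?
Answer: 7943/11 ≈ 722.09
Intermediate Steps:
v = 127/22 (v = (-406 + 25)/((63 - 5) - 124) = -381/(58 - 124) = -381/(-66) = -381*(-1/66) = 127/22 ≈ 5.7727)
953 + v*((10 - 5)*(-8)) = 953 + 127*((10 - 5)*(-8))/22 = 953 + 127*(5*(-8))/22 = 953 + (127/22)*(-40) = 953 - 2540/11 = 7943/11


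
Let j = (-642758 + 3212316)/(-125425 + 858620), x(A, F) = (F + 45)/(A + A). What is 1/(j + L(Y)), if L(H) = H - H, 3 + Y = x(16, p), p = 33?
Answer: 733195/2569558 ≈ 0.28534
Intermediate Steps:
x(A, F) = (45 + F)/(2*A) (x(A, F) = (45 + F)/((2*A)) = (45 + F)*(1/(2*A)) = (45 + F)/(2*A))
Y = -9/16 (Y = -3 + (½)*(45 + 33)/16 = -3 + (½)*(1/16)*78 = -3 + 39/16 = -9/16 ≈ -0.56250)
L(H) = 0
j = 2569558/733195 ≈ 3.5046
1/(j + L(Y)) = 1/(2569558/733195 + 0) = 1/(2569558/733195) = 733195/2569558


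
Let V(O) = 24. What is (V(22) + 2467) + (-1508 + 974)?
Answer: 1957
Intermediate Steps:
(V(22) + 2467) + (-1508 + 974) = (24 + 2467) + (-1508 + 974) = 2491 - 534 = 1957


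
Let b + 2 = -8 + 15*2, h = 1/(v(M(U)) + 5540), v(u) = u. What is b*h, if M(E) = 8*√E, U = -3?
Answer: 6925/1918237 - 10*I*√3/1918237 ≈ 0.0036101 - 9.0294e-6*I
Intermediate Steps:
h = 1/(5540 + 8*I*√3) (h = 1/(8*√(-3) + 5540) = 1/(8*(I*√3) + 5540) = 1/(8*I*√3 + 5540) = 1/(5540 + 8*I*√3) ≈ 0.0001805 - 4.515e-7*I)
b = 20 (b = -2 + (-8 + 15*2) = -2 + (-8 + 30) = -2 + 22 = 20)
b*h = 20*(1385/7672948 - I*√3/3836474) = 6925/1918237 - 10*I*√3/1918237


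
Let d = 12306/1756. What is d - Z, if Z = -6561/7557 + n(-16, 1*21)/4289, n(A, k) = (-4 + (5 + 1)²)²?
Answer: 72447872009/9485904098 ≈ 7.6374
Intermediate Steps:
n(A, k) = 1024 (n(A, k) = (-4 + 6²)² = (-4 + 36)² = 32² = 1024)
Z = -6800587/10803991 (Z = -6561/7557 + 1024/4289 = -6561*1/7557 + 1024*(1/4289) = -2187/2519 + 1024/4289 = -6800587/10803991 ≈ -0.62945)
d = 6153/878 (d = 12306*(1/1756) = 6153/878 ≈ 7.0080)
d - Z = 6153/878 - 1*(-6800587/10803991) = 6153/878 + 6800587/10803991 = 72447872009/9485904098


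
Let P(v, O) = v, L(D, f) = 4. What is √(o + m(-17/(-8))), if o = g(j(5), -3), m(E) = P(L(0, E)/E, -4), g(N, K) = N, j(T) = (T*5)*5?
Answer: √36669/17 ≈ 11.264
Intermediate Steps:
j(T) = 25*T (j(T) = (5*T)*5 = 25*T)
m(E) = 4/E
o = 125 (o = 25*5 = 125)
√(o + m(-17/(-8))) = √(125 + 4/((-17/(-8)))) = √(125 + 4/((-17*(-⅛)))) = √(125 + 4/(17/8)) = √(125 + 4*(8/17)) = √(125 + 32/17) = √(2157/17) = √36669/17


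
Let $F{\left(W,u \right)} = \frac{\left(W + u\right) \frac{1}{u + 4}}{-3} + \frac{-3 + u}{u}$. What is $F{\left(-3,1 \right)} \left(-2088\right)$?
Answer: $\frac{19488}{5} \approx 3897.6$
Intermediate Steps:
$F{\left(W,u \right)} = \frac{-3 + u}{u} - \frac{W + u}{3 \left(4 + u\right)}$ ($F{\left(W,u \right)} = \frac{W + u}{4 + u} \left(- \frac{1}{3}\right) + \frac{-3 + u}{u} = - \frac{W + u}{3 \left(4 + u\right)} + \frac{-3 + u}{u} = \frac{-3 + u}{u} - \frac{W + u}{3 \left(4 + u\right)}$)
$F{\left(-3,1 \right)} \left(-2088\right) = \frac{-36 + 2 \cdot 1^{2} + 3 \cdot 1 - \left(-3\right) 1}{3 \cdot 1 \left(4 + 1\right)} \left(-2088\right) = \frac{1}{3} \cdot 1 \cdot \frac{1}{5} \left(-36 + 2 \cdot 1 + 3 + 3\right) \left(-2088\right) = \frac{1}{3} \cdot 1 \cdot \frac{1}{5} \left(-36 + 2 + 3 + 3\right) \left(-2088\right) = \frac{1}{3} \cdot 1 \cdot \frac{1}{5} \left(-28\right) \left(-2088\right) = \left(- \frac{28}{15}\right) \left(-2088\right) = \frac{19488}{5}$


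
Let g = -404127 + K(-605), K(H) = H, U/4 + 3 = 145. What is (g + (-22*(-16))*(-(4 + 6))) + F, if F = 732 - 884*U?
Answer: -909632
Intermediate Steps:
U = 568 (U = -12 + 4*145 = -12 + 580 = 568)
F = -501380 (F = 732 - 884*568 = 732 - 502112 = -501380)
g = -404732 (g = -404127 - 605 = -404732)
(g + (-22*(-16))*(-(4 + 6))) + F = (-404732 + (-22*(-16))*(-(4 + 6))) - 501380 = (-404732 + 352*(-1*10)) - 501380 = (-404732 + 352*(-10)) - 501380 = (-404732 - 3520) - 501380 = -408252 - 501380 = -909632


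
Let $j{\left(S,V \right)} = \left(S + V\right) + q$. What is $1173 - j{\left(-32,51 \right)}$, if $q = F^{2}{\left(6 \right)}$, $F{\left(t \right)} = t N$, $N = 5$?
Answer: $254$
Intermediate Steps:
$F{\left(t \right)} = 5 t$ ($F{\left(t \right)} = t 5 = 5 t$)
$q = 900$ ($q = \left(5 \cdot 6\right)^{2} = 30^{2} = 900$)
$j{\left(S,V \right)} = 900 + S + V$ ($j{\left(S,V \right)} = \left(S + V\right) + 900 = 900 + S + V$)
$1173 - j{\left(-32,51 \right)} = 1173 - \left(900 - 32 + 51\right) = 1173 - 919 = 254$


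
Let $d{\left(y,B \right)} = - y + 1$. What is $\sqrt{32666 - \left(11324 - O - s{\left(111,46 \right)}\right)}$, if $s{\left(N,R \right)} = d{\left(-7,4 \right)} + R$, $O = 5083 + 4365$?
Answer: $2 \sqrt{7711} \approx 175.62$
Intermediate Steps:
$d{\left(y,B \right)} = 1 - y$
$O = 9448$
$s{\left(N,R \right)} = 8 + R$ ($s{\left(N,R \right)} = \left(1 - -7\right) + R = \left(1 + 7\right) + R = 8 + R$)
$\sqrt{32666 - \left(11324 - O - s{\left(111,46 \right)}\right)} = \sqrt{32666 + \left(\left(9448 + \left(8 + 46\right)\right) - 11324\right)} = \sqrt{32666 + \left(\left(9448 + 54\right) - 11324\right)} = \sqrt{32666 + \left(9502 - 11324\right)} = \sqrt{32666 - 1822} = \sqrt{30844} = 2 \sqrt{7711}$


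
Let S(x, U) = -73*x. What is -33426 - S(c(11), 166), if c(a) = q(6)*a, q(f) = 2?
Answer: -31820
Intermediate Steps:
c(a) = 2*a
-33426 - S(c(11), 166) = -33426 - (-73)*2*11 = -33426 - (-73)*22 = -33426 - 1*(-1606) = -33426 + 1606 = -31820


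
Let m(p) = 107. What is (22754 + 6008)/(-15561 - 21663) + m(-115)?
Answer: 1977103/18612 ≈ 106.23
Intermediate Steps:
(22754 + 6008)/(-15561 - 21663) + m(-115) = (22754 + 6008)/(-15561 - 21663) + 107 = 28762/(-37224) + 107 = 28762*(-1/37224) + 107 = -14381/18612 + 107 = 1977103/18612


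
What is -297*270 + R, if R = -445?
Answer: -80635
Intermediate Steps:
-297*270 + R = -297*270 - 445 = -80190 - 445 = -80635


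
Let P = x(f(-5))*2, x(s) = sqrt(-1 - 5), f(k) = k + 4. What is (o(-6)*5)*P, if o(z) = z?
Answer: -60*I*sqrt(6) ≈ -146.97*I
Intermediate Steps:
f(k) = 4 + k
x(s) = I*sqrt(6) (x(s) = sqrt(-6) = I*sqrt(6))
P = 2*I*sqrt(6) (P = (I*sqrt(6))*2 = 2*I*sqrt(6) ≈ 4.899*I)
(o(-6)*5)*P = (-6*5)*(2*I*sqrt(6)) = -60*I*sqrt(6)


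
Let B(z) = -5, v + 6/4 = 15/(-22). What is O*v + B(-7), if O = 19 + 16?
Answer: -895/11 ≈ -81.364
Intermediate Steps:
O = 35
v = -24/11 (v = -3/2 + 15/(-22) = -3/2 + 15*(-1/22) = -3/2 - 15/22 = -24/11 ≈ -2.1818)
O*v + B(-7) = 35*(-24/11) - 5 = -840/11 - 5 = -895/11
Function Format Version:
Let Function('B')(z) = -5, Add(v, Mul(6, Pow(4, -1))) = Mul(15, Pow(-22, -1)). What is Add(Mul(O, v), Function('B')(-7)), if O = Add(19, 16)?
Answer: Rational(-895, 11) ≈ -81.364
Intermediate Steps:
O = 35
v = Rational(-24, 11) (v = Add(Rational(-3, 2), Mul(15, Pow(-22, -1))) = Add(Rational(-3, 2), Mul(15, Rational(-1, 22))) = Add(Rational(-3, 2), Rational(-15, 22)) = Rational(-24, 11) ≈ -2.1818)
Add(Mul(O, v), Function('B')(-7)) = Add(Mul(35, Rational(-24, 11)), -5) = Add(Rational(-840, 11), -5) = Rational(-895, 11)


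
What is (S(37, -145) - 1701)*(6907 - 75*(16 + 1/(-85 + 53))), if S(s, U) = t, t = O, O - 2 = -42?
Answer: -318078959/32 ≈ -9.9400e+6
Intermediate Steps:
O = -40 (O = 2 - 42 = -40)
t = -40
S(s, U) = -40
(S(37, -145) - 1701)*(6907 - 75*(16 + 1/(-85 + 53))) = (-40 - 1701)*(6907 - 75*(16 + 1/(-85 + 53))) = -1741*(6907 - 75*(16 + 1/(-32))) = -1741*(6907 - 75*(16 - 1/32)) = -1741*(6907 - 75*511/32) = -1741*(6907 - 38325/32) = -1741*182699/32 = -318078959/32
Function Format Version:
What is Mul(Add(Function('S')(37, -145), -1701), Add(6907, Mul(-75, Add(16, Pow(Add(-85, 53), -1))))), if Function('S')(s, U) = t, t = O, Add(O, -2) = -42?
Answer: Rational(-318078959, 32) ≈ -9.9400e+6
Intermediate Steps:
O = -40 (O = Add(2, -42) = -40)
t = -40
Function('S')(s, U) = -40
Mul(Add(Function('S')(37, -145), -1701), Add(6907, Mul(-75, Add(16, Pow(Add(-85, 53), -1))))) = Mul(Add(-40, -1701), Add(6907, Mul(-75, Add(16, Pow(Add(-85, 53), -1))))) = Mul(-1741, Add(6907, Mul(-75, Add(16, Pow(-32, -1))))) = Mul(-1741, Add(6907, Mul(-75, Add(16, Rational(-1, 32))))) = Mul(-1741, Add(6907, Mul(-75, Rational(511, 32)))) = Mul(-1741, Add(6907, Rational(-38325, 32))) = Mul(-1741, Rational(182699, 32)) = Rational(-318078959, 32)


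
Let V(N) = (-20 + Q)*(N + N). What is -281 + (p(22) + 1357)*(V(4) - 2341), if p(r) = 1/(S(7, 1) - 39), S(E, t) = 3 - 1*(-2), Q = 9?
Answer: -112076327/34 ≈ -3.2964e+6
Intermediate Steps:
S(E, t) = 5 (S(E, t) = 3 + 2 = 5)
V(N) = -22*N (V(N) = (-20 + 9)*(N + N) = -22*N)
p(r) = -1/34 (p(r) = 1/(5 - 39) = 1/(-34) = -1/34)
-281 + (p(22) + 1357)*(V(4) - 2341) = -281 + (-1/34 + 1357)*(-22*4 - 2341) = -281 + 46137*(-88 - 2341)/34 = -281 + (46137/34)*(-2429) = -281 - 112066773/34 = -112076327/34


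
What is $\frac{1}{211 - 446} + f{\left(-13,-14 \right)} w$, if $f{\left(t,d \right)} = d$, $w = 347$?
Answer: $- \frac{1141631}{235} \approx -4858.0$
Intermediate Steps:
$\frac{1}{211 - 446} + f{\left(-13,-14 \right)} w = \frac{1}{211 - 446} - 4858 = \frac{1}{-235} - 4858 = - \frac{1}{235} - 4858 = - \frac{1141631}{235}$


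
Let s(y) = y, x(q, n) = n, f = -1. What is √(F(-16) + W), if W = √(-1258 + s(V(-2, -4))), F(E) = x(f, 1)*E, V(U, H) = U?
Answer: √(-16 + 6*I*√35) ≈ 3.3864 + 5.241*I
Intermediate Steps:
F(E) = E (F(E) = 1*E = E)
W = 6*I*√35 (W = √(-1258 - 2) = √(-1260) = 6*I*√35 ≈ 35.496*I)
√(F(-16) + W) = √(-16 + 6*I*√35)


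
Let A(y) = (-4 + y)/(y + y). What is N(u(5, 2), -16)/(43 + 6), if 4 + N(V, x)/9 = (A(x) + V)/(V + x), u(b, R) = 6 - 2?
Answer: -1263/1568 ≈ -0.80548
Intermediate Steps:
A(y) = (-4 + y)/(2*y) (A(y) = (-4 + y)/((2*y)) = (-4 + y)*(1/(2*y)) = (-4 + y)/(2*y))
u(b, R) = 4
N(V, x) = -36 + 9*(V + (-4 + x)/(2*x))/(V + x) (N(V, x) = -36 + 9*(((-4 + x)/(2*x) + V)/(V + x)) = -36 + 9*((V + (-4 + x)/(2*x))/(V + x)) = -36 + 9*(V + (-4 + x)/(2*x))/(V + x))
N(u(5, 2), -16)/(43 + 6) = ((9/2)*(-4 - 16 - 2*(-16)*(3*4 + 4*(-16)))/(-16*(4 - 16)))/(43 + 6) = ((9/2)*(-1/16)*(-4 - 16 - 2*(-16)*(12 - 64))/(-12))/49 = ((9/2)*(-1/16)*(-1/12)*(-4 - 16 - 2*(-16)*(-52)))*(1/49) = ((9/2)*(-1/16)*(-1/12)*(-4 - 16 - 1664))*(1/49) = ((9/2)*(-1/16)*(-1/12)*(-1684))*(1/49) = -1263/32*1/49 = -1263/1568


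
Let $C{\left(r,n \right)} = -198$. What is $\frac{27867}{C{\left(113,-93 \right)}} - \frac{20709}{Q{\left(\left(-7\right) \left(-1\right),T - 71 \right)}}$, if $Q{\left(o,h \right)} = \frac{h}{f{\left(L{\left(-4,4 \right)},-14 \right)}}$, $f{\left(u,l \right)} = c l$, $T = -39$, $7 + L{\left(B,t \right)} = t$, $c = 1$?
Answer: $- \frac{83293}{30} \approx -2776.4$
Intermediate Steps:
$L{\left(B,t \right)} = -7 + t$
$f{\left(u,l \right)} = l$ ($f{\left(u,l \right)} = 1 l = l$)
$Q{\left(o,h \right)} = - \frac{h}{14}$ ($Q{\left(o,h \right)} = \frac{h}{-14} = h \left(- \frac{1}{14}\right) = - \frac{h}{14}$)
$\frac{27867}{C{\left(113,-93 \right)}} - \frac{20709}{Q{\left(\left(-7\right) \left(-1\right),T - 71 \right)}} = \frac{27867}{-198} - \frac{20709}{\left(- \frac{1}{14}\right) \left(-39 - 71\right)} = 27867 \left(- \frac{1}{198}\right) - \frac{20709}{\left(- \frac{1}{14}\right) \left(-110\right)} = - \frac{9289}{66} - \frac{20709}{\frac{55}{7}} = - \frac{9289}{66} - \frac{144963}{55} = - \frac{83293}{30}$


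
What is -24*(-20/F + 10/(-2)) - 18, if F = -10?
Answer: 54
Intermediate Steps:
-24*(-20/F + 10/(-2)) - 18 = -24*(-20/(-10) + 10/(-2)) - 18 = -24*(-20*(-1/10) + 10*(-1/2)) - 18 = -24*(2 - 5) - 18 = -24*(-3) - 18 = 72 - 18 = 54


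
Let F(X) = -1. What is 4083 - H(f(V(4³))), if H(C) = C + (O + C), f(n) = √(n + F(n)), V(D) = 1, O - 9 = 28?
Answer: 4046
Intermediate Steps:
O = 37 (O = 9 + 28 = 37)
f(n) = √(-1 + n) (f(n) = √(n - 1) = √(-1 + n))
H(C) = 37 + 2*C (H(C) = C + (37 + C) = 37 + 2*C)
4083 - H(f(V(4³))) = 4083 - (37 + 2*√(-1 + 1)) = 4083 - (37 + 2*√0) = 4083 - (37 + 2*0) = 4083 - (37 + 0) = 4083 - 1*37 = 4083 - 37 = 4046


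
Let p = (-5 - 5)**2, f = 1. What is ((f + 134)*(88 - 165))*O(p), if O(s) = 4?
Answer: -41580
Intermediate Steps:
p = 100 (p = (-10)**2 = 100)
((f + 134)*(88 - 165))*O(p) = ((1 + 134)*(88 - 165))*4 = (135*(-77))*4 = -10395*4 = -41580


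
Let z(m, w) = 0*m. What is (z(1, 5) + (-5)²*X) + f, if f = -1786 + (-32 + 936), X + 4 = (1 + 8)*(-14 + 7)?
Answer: -2557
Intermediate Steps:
z(m, w) = 0
X = -67 (X = -4 + (1 + 8)*(-14 + 7) = -4 + 9*(-7) = -4 - 63 = -67)
f = -882 (f = -1786 + 904 = -882)
(z(1, 5) + (-5)²*X) + f = (0 + (-5)²*(-67)) - 882 = (0 + 25*(-67)) - 882 = (0 - 1675) - 882 = -1675 - 882 = -2557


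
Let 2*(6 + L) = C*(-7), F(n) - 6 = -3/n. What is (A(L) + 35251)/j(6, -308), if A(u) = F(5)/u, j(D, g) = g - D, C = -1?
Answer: -881221/7850 ≈ -112.26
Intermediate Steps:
F(n) = 6 - 3/n
L = -5/2 (L = -6 + (-1*(-7))/2 = -6 + (½)*7 = -6 + 7/2 = -5/2 ≈ -2.5000)
A(u) = 27/(5*u) (A(u) = (6 - 3/5)/u = (6 - 3*⅕)/u = (6 - ⅗)/u = 27/(5*u))
(A(L) + 35251)/j(6, -308) = (27/(5*(-5/2)) + 35251)/(-308 - 1*6) = ((27/5)*(-⅖) + 35251)/(-308 - 6) = (-54/25 + 35251)/(-314) = (881221/25)*(-1/314) = -881221/7850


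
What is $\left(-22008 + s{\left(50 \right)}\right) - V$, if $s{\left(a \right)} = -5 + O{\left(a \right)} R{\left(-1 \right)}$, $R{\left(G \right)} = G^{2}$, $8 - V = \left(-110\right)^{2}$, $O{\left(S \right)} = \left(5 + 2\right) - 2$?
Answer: $-9916$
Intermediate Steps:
$O{\left(S \right)} = 5$ ($O{\left(S \right)} = 7 - 2 = 5$)
$V = -12092$ ($V = 8 - \left(-110\right)^{2} = 8 - 12100 = -12092$)
$s{\left(a \right)} = 0$ ($s{\left(a \right)} = -5 + 5 \left(-1\right)^{2} = -5 + 5 \cdot 1 = -5 + 5 = 0$)
$\left(-22008 + s{\left(50 \right)}\right) - V = \left(-22008 + 0\right) - -12092 = -22008 + 12092 = -9916$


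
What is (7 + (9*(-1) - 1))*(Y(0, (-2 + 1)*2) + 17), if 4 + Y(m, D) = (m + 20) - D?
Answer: -105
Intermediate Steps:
Y(m, D) = 16 + m - D (Y(m, D) = -4 + ((m + 20) - D) = -4 + ((20 + m) - D) = -4 + (20 + m - D) = 16 + m - D)
(7 + (9*(-1) - 1))*(Y(0, (-2 + 1)*2) + 17) = (7 + (9*(-1) - 1))*((16 + 0 - (-2 + 1)*2) + 17) = (7 + (-9 - 1))*((16 + 0 - (-1)*2) + 17) = (7 - 10)*((16 + 0 - 1*(-2)) + 17) = -3*((16 + 0 + 2) + 17) = -3*(18 + 17) = -3*35 = -105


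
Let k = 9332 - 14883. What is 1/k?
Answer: -1/5551 ≈ -0.00018015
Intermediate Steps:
k = -5551
1/k = 1/(-5551) = -1/5551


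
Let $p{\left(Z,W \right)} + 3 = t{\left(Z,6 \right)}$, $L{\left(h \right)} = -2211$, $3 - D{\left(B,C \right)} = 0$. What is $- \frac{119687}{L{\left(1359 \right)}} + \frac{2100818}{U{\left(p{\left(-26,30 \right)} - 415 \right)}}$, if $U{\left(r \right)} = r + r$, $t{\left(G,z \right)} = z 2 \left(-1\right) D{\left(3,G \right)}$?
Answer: $- \frac{2268116401}{1003794} \approx -2259.5$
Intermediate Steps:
$D{\left(B,C \right)} = 3$ ($D{\left(B,C \right)} = 3 - 0 = 3 + 0 = 3$)
$t{\left(G,z \right)} = - 6 z$ ($t{\left(G,z \right)} = z 2 \left(-1\right) 3 = z \left(-2\right) 3 = - 2 z 3 = - 6 z$)
$p{\left(Z,W \right)} = -39$ ($p{\left(Z,W \right)} = -3 - 36 = -39$)
$U{\left(r \right)} = 2 r$
$- \frac{119687}{L{\left(1359 \right)}} + \frac{2100818}{U{\left(p{\left(-26,30 \right)} - 415 \right)}} = - \frac{119687}{-2211} + \frac{2100818}{2 \left(-39 - 415\right)} = \left(-119687\right) \left(- \frac{1}{2211}\right) + \frac{2100818}{2 \left(-454\right)} = \frac{119687}{2211} + \frac{2100818}{-908} = \frac{119687}{2211} + 2100818 \left(- \frac{1}{908}\right) = \frac{119687}{2211} - \frac{1050409}{454} = - \frac{2268116401}{1003794}$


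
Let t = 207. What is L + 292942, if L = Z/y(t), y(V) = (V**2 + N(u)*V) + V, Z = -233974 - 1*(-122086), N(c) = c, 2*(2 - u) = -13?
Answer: 2917384514/9959 ≈ 2.9294e+5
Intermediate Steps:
u = 17/2 (u = 2 - 1/2*(-13) = 2 + 13/2 = 17/2 ≈ 8.5000)
Z = -111888 (Z = -233974 + 122086 = -111888)
y(V) = V**2 + 19*V/2 (y(V) = (V**2 + 17*V/2) + V = V**2 + 19*V/2)
L = -24864/9959 (L = -111888*2/(207*(19 + 2*207)) = -111888*2/(207*(19 + 414)) = -111888/((1/2)*207*433) = -111888/89631/2 = -111888*2/89631 = -24864/9959 ≈ -2.4966)
L + 292942 = -24864/9959 + 292942 = 2917384514/9959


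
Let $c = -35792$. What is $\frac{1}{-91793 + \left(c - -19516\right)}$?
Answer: $- \frac{1}{108069} \approx -9.2533 \cdot 10^{-6}$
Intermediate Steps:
$\frac{1}{-91793 + \left(c - -19516\right)} = \frac{1}{-91793 - 16276} = \frac{1}{-108069} = - \frac{1}{108069}$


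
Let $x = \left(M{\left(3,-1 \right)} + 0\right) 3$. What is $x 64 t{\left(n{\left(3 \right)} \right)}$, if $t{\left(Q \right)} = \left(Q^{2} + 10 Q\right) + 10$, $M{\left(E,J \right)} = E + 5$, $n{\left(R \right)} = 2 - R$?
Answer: $1536$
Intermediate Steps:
$M{\left(E,J \right)} = 5 + E$
$t{\left(Q \right)} = 10 + Q^{2} + 10 Q$
$x = 24$ ($x = \left(\left(5 + 3\right) + 0\right) 3 = \left(8 + 0\right) 3 = 8 \cdot 3 = 24$)
$x 64 t{\left(n{\left(3 \right)} \right)} = 24 \cdot 64 \left(10 + \left(2 - 3\right)^{2} + 10 \left(2 - 3\right)\right) = 1536 \left(10 + \left(2 - 3\right)^{2} + 10 \left(2 - 3\right)\right) = 1536 \left(10 + \left(-1\right)^{2} + 10 \left(-1\right)\right) = 1536 \left(10 + 1 - 10\right) = 1536 \cdot 1 = 1536$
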